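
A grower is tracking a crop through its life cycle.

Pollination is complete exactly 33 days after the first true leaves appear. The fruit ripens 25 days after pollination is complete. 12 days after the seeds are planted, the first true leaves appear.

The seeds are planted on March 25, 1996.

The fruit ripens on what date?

June 3, 1996

The seeds are planted: Mar 25, 1996.
The first true leaves appear: Mar 25, 1996 + 12 days = Apr 6, 1996.
Pollination is complete: Apr 6, 1996 + 33 days = May 9, 1996.
The fruit ripens: May 9, 1996 + 25 days = Jun 3, 1996.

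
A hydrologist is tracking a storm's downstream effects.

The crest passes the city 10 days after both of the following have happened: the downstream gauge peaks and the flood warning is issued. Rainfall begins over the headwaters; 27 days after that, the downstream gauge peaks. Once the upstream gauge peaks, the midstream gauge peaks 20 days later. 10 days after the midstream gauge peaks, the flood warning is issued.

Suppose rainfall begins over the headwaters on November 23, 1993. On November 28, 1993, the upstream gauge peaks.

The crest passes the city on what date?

January 7, 1994

Rainfall begins over the headwaters: Nov 23, 1993.
The downstream gauge peaks: Nov 23, 1993 + 27 days = Dec 20, 1993.
The upstream gauge peaks: Nov 28, 1993.
The midstream gauge peaks: Nov 28, 1993 + 20 days = Dec 18, 1993.
The flood warning is issued: Dec 18, 1993 + 10 days = Dec 28, 1993.
Both prerequisites met — the downstream gauge peaks (Dec 20, 1993), the flood warning is issued (Dec 28, 1993); the later is Dec 28, 1993.
The crest passes the city: Dec 28, 1993 + 10 days = Jan 7, 1994.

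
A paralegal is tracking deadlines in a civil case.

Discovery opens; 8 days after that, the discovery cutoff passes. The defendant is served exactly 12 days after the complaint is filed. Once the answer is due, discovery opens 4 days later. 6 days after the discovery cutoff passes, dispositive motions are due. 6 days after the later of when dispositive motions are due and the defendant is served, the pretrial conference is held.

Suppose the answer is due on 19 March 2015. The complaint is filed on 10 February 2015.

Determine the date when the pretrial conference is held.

The answer is due: Mar 19, 2015.
Discovery opens: Mar 19, 2015 + 4 days = Mar 23, 2015.
The discovery cutoff passes: Mar 23, 2015 + 8 days = Mar 31, 2015.
Dispositive motions are due: Mar 31, 2015 + 6 days = Apr 6, 2015.
The complaint is filed: Feb 10, 2015.
The defendant is served: Feb 10, 2015 + 12 days = Feb 22, 2015.
Both prerequisites met — dispositive motions are due (Apr 6, 2015), the defendant is served (Feb 22, 2015); the later is Apr 6, 2015.
The pretrial conference is held: Apr 6, 2015 + 6 days = Apr 12, 2015.

12 April 2015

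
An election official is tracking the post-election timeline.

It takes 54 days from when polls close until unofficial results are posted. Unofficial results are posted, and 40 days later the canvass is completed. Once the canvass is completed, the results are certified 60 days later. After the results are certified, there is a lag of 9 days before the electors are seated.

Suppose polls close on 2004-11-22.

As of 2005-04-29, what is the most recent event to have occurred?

Polls close: Nov 22, 2004.
Unofficial results are posted: Nov 22, 2004 + 54 days = Jan 15, 2005.
The canvass is completed: Jan 15, 2005 + 40 days = Feb 24, 2005.
The results are certified: Feb 24, 2005 + 60 days = Apr 25, 2005.
The electors are seated: Apr 25, 2005 + 9 days = May 4, 2005.
Apr 29, 2005 falls between when the results are certified (Apr 25, 2005) and when the electors are seated (May 4, 2005).

The results are certified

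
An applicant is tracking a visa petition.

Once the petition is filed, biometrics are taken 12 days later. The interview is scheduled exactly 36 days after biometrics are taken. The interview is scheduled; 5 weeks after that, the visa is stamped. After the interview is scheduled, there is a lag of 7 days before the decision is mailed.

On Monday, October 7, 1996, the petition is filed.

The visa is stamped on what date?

The petition is filed: Oct 7, 1996.
Biometrics are taken: Oct 7, 1996 + 12 days = Oct 19, 1996.
The interview is scheduled: Oct 19, 1996 + 36 days = Nov 24, 1996.
The visa is stamped: Nov 24, 1996 + 5 weeks = Dec 29, 1996.

Sunday, December 29, 1996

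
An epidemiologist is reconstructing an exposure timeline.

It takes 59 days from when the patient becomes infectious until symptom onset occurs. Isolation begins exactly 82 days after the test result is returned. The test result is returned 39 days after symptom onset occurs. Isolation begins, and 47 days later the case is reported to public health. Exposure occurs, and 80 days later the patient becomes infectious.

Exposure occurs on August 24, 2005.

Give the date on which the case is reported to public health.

Exposure occurs: Aug 24, 2005.
The patient becomes infectious: Aug 24, 2005 + 80 days = Nov 12, 2005.
Symptom onset occurs: Nov 12, 2005 + 59 days = Jan 10, 2006.
The test result is returned: Jan 10, 2006 + 39 days = Feb 18, 2006.
Isolation begins: Feb 18, 2006 + 82 days = May 11, 2006.
The case is reported to public health: May 11, 2006 + 47 days = Jun 27, 2006.

June 27, 2006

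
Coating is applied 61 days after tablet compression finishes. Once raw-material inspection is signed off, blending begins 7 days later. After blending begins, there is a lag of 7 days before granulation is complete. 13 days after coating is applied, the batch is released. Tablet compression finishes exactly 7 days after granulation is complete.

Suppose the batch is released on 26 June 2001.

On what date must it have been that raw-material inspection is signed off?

The batch is released: Jun 26, 2001.
Coating is applied: Jun 26, 2001 − 13 days = Jun 13, 2001.
Tablet compression finishes: Jun 13, 2001 − 61 days = Apr 13, 2001.
Granulation is complete: Apr 13, 2001 − 7 days = Apr 6, 2001.
Blending begins: Apr 6, 2001 − 7 days = Mar 30, 2001.
Raw-material inspection is signed off: Mar 30, 2001 − 7 days = Mar 23, 2001.

23 March 2001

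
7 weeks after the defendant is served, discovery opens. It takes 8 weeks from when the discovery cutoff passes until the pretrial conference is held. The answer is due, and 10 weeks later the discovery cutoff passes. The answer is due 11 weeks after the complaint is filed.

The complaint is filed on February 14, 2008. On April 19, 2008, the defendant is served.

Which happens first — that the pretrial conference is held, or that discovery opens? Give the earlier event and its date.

Discovery opens — June 7, 2008

The complaint is filed: Feb 14, 2008.
The answer is due: Feb 14, 2008 + 11 weeks = May 1, 2008.
The discovery cutoff passes: May 1, 2008 + 10 weeks = Jul 10, 2008.
The pretrial conference is held: Jul 10, 2008 + 8 weeks = Sep 4, 2008.
The defendant is served: Apr 19, 2008.
Discovery opens: Apr 19, 2008 + 7 weeks = Jun 7, 2008.
Comparing: the pretrial conference is held on Sep 4, 2008 vs discovery opens on Jun 7, 2008. Earlier: discovery opens.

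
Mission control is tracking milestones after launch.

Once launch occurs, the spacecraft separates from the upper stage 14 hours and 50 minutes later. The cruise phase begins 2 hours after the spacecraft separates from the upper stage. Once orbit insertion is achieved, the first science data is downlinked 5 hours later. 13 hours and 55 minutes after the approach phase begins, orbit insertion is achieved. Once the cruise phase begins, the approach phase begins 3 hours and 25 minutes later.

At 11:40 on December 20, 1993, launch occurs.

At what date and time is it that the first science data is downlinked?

Launch occurs: 11:40 Dec 20, 1993.
The spacecraft separates from the upper stage: 11:40 Dec 20, 1993 + 14h50m = 02:30 Dec 21, 1993.
The cruise phase begins: 02:30 Dec 21, 1993 + 2h = 04:30 Dec 21, 1993.
The approach phase begins: 04:30 Dec 21, 1993 + 3h25m = 07:55 Dec 21, 1993.
Orbit insertion is achieved: 07:55 Dec 21, 1993 + 13h55m = 21:50 Dec 21, 1993.
The first science data is downlinked: 21:50 Dec 21, 1993 + 5h = 02:50 Dec 22, 1993.

02:50 on December 22, 1993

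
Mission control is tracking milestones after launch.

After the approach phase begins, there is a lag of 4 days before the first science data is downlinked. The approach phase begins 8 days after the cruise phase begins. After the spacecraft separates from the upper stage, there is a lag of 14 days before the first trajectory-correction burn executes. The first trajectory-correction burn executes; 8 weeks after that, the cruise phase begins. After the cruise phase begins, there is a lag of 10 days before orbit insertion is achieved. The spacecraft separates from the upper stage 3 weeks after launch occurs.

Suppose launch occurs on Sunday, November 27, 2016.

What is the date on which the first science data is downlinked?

Launch occurs: Nov 27, 2016.
The spacecraft separates from the upper stage: Nov 27, 2016 + 3 weeks = Dec 18, 2016.
The first trajectory-correction burn executes: Dec 18, 2016 + 14 days = Jan 1, 2017.
The cruise phase begins: Jan 1, 2017 + 8 weeks = Feb 26, 2017.
The approach phase begins: Feb 26, 2017 + 8 days = Mar 6, 2017.
The first science data is downlinked: Mar 6, 2017 + 4 days = Mar 10, 2017.

Friday, March 10, 2017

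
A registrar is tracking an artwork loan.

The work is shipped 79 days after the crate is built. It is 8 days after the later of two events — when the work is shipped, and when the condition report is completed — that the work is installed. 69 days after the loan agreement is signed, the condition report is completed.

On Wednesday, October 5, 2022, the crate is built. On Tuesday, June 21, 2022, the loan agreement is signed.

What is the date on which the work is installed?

Saturday, December 31, 2022

The crate is built: Oct 5, 2022.
The work is shipped: Oct 5, 2022 + 79 days = Dec 23, 2022.
The loan agreement is signed: Jun 21, 2022.
The condition report is completed: Jun 21, 2022 + 69 days = Aug 29, 2022.
Both prerequisites met — the work is shipped (Dec 23, 2022), the condition report is completed (Aug 29, 2022); the later is Dec 23, 2022.
The work is installed: Dec 23, 2022 + 8 days = Dec 31, 2022.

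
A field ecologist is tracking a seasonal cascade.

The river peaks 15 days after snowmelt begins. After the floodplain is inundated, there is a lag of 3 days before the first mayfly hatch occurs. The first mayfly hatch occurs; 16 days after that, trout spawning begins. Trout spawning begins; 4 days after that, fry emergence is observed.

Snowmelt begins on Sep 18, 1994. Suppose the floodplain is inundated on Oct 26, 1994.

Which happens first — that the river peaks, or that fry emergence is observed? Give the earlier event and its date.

The river peaks — Oct 3, 1994

Snowmelt begins: Sep 18, 1994.
The river peaks: Sep 18, 1994 + 15 days = Oct 3, 1994.
The floodplain is inundated: Oct 26, 1994.
The first mayfly hatch occurs: Oct 26, 1994 + 3 days = Oct 29, 1994.
Trout spawning begins: Oct 29, 1994 + 16 days = Nov 14, 1994.
Fry emergence is observed: Nov 14, 1994 + 4 days = Nov 18, 1994.
Comparing: the river peaks on Oct 3, 1994 vs fry emergence is observed on Nov 18, 1994. Earlier: the river peaks.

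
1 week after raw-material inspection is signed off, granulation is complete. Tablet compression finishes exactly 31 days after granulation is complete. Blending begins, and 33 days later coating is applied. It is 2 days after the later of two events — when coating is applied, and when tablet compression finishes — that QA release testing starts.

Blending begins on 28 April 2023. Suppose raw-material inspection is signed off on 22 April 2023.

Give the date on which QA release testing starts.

Blending begins: Apr 28, 2023.
Coating is applied: Apr 28, 2023 + 33 days = May 31, 2023.
Raw-material inspection is signed off: Apr 22, 2023.
Granulation is complete: Apr 22, 2023 + 1 week = Apr 29, 2023.
Tablet compression finishes: Apr 29, 2023 + 31 days = May 30, 2023.
Both prerequisites met — coating is applied (May 31, 2023), tablet compression finishes (May 30, 2023); the later is May 31, 2023.
QA release testing starts: May 31, 2023 + 2 days = Jun 2, 2023.

2 June 2023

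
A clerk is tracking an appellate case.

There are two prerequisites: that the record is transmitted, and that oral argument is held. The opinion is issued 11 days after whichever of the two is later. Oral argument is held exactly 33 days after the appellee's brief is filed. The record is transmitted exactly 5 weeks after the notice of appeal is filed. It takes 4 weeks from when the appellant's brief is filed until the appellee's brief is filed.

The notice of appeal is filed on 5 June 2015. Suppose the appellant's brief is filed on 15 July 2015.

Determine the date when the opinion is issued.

25 September 2015

The notice of appeal is filed: Jun 5, 2015.
The record is transmitted: Jun 5, 2015 + 5 weeks = Jul 10, 2015.
The appellant's brief is filed: Jul 15, 2015.
The appellee's brief is filed: Jul 15, 2015 + 4 weeks = Aug 12, 2015.
Oral argument is held: Aug 12, 2015 + 33 days = Sep 14, 2015.
Both prerequisites met — the record is transmitted (Jul 10, 2015), oral argument is held (Sep 14, 2015); the later is Sep 14, 2015.
The opinion is issued: Sep 14, 2015 + 11 days = Sep 25, 2015.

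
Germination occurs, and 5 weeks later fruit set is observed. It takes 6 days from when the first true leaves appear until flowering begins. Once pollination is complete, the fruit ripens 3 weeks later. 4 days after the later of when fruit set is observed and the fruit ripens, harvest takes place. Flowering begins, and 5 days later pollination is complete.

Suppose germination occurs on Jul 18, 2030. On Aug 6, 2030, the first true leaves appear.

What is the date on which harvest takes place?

Sep 11, 2030

Germination occurs: Jul 18, 2030.
Fruit set is observed: Jul 18, 2030 + 5 weeks = Aug 22, 2030.
The first true leaves appear: Aug 6, 2030.
Flowering begins: Aug 6, 2030 + 6 days = Aug 12, 2030.
Pollination is complete: Aug 12, 2030 + 5 days = Aug 17, 2030.
The fruit ripens: Aug 17, 2030 + 3 weeks = Sep 7, 2030.
Both prerequisites met — fruit set is observed (Aug 22, 2030), the fruit ripens (Sep 7, 2030); the later is Sep 7, 2030.
Harvest takes place: Sep 7, 2030 + 4 days = Sep 11, 2030.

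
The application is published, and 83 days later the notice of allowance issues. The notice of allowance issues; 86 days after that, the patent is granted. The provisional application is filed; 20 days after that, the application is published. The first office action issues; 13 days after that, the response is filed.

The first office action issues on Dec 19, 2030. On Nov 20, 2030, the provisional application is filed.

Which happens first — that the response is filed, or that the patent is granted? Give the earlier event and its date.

The first office action issues: Dec 19, 2030.
The response is filed: Dec 19, 2030 + 13 days = Jan 1, 2031.
The provisional application is filed: Nov 20, 2030.
The application is published: Nov 20, 2030 + 20 days = Dec 10, 2030.
The notice of allowance issues: Dec 10, 2030 + 83 days = Mar 3, 2031.
The patent is granted: Mar 3, 2031 + 86 days = May 28, 2031.
Comparing: the response is filed on Jan 1, 2031 vs the patent is granted on May 28, 2031. Earlier: the response is filed.

The response is filed — Jan 1, 2031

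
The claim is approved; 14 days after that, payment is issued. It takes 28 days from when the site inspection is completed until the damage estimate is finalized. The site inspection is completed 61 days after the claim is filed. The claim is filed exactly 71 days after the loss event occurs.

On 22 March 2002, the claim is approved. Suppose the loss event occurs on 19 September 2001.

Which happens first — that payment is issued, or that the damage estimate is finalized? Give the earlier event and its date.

The damage estimate is finalized — 26 February 2002

The claim is approved: Mar 22, 2002.
Payment is issued: Mar 22, 2002 + 14 days = Apr 5, 2002.
The loss event occurs: Sep 19, 2001.
The claim is filed: Sep 19, 2001 + 71 days = Nov 29, 2001.
The site inspection is completed: Nov 29, 2001 + 61 days = Jan 29, 2002.
The damage estimate is finalized: Jan 29, 2002 + 28 days = Feb 26, 2002.
Comparing: payment is issued on Apr 5, 2002 vs the damage estimate is finalized on Feb 26, 2002. Earlier: the damage estimate is finalized.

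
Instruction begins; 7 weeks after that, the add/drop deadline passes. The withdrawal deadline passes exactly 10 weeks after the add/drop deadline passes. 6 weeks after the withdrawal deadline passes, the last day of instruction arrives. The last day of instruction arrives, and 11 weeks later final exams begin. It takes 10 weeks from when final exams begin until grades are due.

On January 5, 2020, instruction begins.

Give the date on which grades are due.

November 8, 2020

Instruction begins: Jan 5, 2020.
The add/drop deadline passes: Jan 5, 2020 + 7 weeks = Feb 23, 2020.
The withdrawal deadline passes: Feb 23, 2020 + 10 weeks = May 3, 2020.
The last day of instruction arrives: May 3, 2020 + 6 weeks = Jun 14, 2020.
Final exams begin: Jun 14, 2020 + 11 weeks = Aug 30, 2020.
Grades are due: Aug 30, 2020 + 10 weeks = Nov 8, 2020.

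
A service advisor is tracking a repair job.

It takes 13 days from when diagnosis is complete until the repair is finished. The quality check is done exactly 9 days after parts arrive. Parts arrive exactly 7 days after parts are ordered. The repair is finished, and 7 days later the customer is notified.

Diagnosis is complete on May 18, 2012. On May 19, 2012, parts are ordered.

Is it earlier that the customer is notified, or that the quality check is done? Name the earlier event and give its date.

Diagnosis is complete: May 18, 2012.
The repair is finished: May 18, 2012 + 13 days = May 31, 2012.
The customer is notified: May 31, 2012 + 7 days = Jun 7, 2012.
Parts are ordered: May 19, 2012.
Parts arrive: May 19, 2012 + 7 days = May 26, 2012.
The quality check is done: May 26, 2012 + 9 days = Jun 4, 2012.
Comparing: the customer is notified on Jun 7, 2012 vs the quality check is done on Jun 4, 2012. Earlier: the quality check is done.

The quality check is done — June 4, 2012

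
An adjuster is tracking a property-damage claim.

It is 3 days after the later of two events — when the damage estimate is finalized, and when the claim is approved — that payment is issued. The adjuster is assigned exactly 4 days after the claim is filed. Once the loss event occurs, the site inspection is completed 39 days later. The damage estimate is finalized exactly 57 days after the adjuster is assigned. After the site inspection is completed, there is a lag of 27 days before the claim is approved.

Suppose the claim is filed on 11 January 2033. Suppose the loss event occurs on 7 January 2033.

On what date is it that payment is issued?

17 March 2033

The claim is filed: Jan 11, 2033.
The adjuster is assigned: Jan 11, 2033 + 4 days = Jan 15, 2033.
The damage estimate is finalized: Jan 15, 2033 + 57 days = Mar 13, 2033.
The loss event occurs: Jan 7, 2033.
The site inspection is completed: Jan 7, 2033 + 39 days = Feb 15, 2033.
The claim is approved: Feb 15, 2033 + 27 days = Mar 14, 2033.
Both prerequisites met — the damage estimate is finalized (Mar 13, 2033), the claim is approved (Mar 14, 2033); the later is Mar 14, 2033.
Payment is issued: Mar 14, 2033 + 3 days = Mar 17, 2033.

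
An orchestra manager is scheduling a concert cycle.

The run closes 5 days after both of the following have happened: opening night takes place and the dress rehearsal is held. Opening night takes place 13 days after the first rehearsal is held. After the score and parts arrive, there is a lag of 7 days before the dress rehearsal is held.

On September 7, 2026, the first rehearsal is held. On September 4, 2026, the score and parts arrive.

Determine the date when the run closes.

September 25, 2026

The first rehearsal is held: Sep 7, 2026.
Opening night takes place: Sep 7, 2026 + 13 days = Sep 20, 2026.
The score and parts arrive: Sep 4, 2026.
The dress rehearsal is held: Sep 4, 2026 + 7 days = Sep 11, 2026.
Both prerequisites met — opening night takes place (Sep 20, 2026), the dress rehearsal is held (Sep 11, 2026); the later is Sep 20, 2026.
The run closes: Sep 20, 2026 + 5 days = Sep 25, 2026.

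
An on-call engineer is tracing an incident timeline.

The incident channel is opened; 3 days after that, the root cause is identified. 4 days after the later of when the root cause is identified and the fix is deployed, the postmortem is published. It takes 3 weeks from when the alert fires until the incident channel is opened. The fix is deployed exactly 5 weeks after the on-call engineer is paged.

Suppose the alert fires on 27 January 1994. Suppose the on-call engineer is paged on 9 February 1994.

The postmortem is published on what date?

The alert fires: Jan 27, 1994.
The incident channel is opened: Jan 27, 1994 + 3 weeks = Feb 17, 1994.
The root cause is identified: Feb 17, 1994 + 3 days = Feb 20, 1994.
The on-call engineer is paged: Feb 9, 1994.
The fix is deployed: Feb 9, 1994 + 5 weeks = Mar 16, 1994.
Both prerequisites met — the root cause is identified (Feb 20, 1994), the fix is deployed (Mar 16, 1994); the later is Mar 16, 1994.
The postmortem is published: Mar 16, 1994 + 4 days = Mar 20, 1994.

20 March 1994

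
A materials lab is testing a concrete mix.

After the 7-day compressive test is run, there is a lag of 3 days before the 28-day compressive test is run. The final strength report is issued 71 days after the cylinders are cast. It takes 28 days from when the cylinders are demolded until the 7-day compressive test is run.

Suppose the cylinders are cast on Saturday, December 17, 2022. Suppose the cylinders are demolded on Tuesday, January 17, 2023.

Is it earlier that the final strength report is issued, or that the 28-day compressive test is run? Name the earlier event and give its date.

The cylinders are cast: Dec 17, 2022.
The final strength report is issued: Dec 17, 2022 + 71 days = Feb 26, 2023.
The cylinders are demolded: Jan 17, 2023.
The 7-day compressive test is run: Jan 17, 2023 + 28 days = Feb 14, 2023.
The 28-day compressive test is run: Feb 14, 2023 + 3 days = Feb 17, 2023.
Comparing: the final strength report is issued on Feb 26, 2023 vs the 28-day compressive test is run on Feb 17, 2023. Earlier: the 28-day compressive test is run.

The 28-day compressive test is run — Friday, February 17, 2023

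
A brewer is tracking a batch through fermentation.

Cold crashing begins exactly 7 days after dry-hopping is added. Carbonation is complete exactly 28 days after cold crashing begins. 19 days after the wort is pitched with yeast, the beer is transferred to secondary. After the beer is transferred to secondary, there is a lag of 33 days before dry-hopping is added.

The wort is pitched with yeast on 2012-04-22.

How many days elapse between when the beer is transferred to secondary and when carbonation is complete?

68 days

Causal path: the beer is transferred to secondary → dry-hopping is added → cold crashing begins → carbonation is complete.
Total delay along the path: 33 + 7 + 28 = 68 days.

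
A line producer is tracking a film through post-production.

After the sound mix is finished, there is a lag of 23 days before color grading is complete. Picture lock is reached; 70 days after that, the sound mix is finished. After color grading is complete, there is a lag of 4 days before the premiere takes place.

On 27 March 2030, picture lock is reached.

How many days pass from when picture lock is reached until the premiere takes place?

97 days

Causal path: picture lock is reached → the sound mix is finished → color grading is complete → the premiere takes place.
Total delay along the path: 70 + 23 + 4 = 97 days.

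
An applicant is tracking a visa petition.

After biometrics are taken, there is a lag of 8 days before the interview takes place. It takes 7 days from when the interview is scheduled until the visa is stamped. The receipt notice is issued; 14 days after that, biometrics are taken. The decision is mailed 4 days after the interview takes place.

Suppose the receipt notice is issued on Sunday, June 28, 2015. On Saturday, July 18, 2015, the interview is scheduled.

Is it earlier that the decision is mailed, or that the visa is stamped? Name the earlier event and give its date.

The decision is mailed — Friday, July 24, 2015

The receipt notice is issued: Jun 28, 2015.
Biometrics are taken: Jun 28, 2015 + 14 days = Jul 12, 2015.
The interview takes place: Jul 12, 2015 + 8 days = Jul 20, 2015.
The decision is mailed: Jul 20, 2015 + 4 days = Jul 24, 2015.
The interview is scheduled: Jul 18, 2015.
The visa is stamped: Jul 18, 2015 + 7 days = Jul 25, 2015.
Comparing: the decision is mailed on Jul 24, 2015 vs the visa is stamped on Jul 25, 2015. Earlier: the decision is mailed.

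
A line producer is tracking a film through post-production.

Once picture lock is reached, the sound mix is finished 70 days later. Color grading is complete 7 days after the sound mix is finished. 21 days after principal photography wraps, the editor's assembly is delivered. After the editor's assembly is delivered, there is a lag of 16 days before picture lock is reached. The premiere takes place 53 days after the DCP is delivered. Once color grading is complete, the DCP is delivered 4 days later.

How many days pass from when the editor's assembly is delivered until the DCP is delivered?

Causal path: the editor's assembly is delivered → picture lock is reached → the sound mix is finished → color grading is complete → the DCP is delivered.
Total delay along the path: 16 + 70 + 7 + 4 = 97 days.

97 days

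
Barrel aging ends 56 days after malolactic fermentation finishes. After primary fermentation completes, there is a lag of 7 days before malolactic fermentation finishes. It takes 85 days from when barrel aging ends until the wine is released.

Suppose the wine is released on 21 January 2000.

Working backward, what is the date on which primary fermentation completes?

26 August 1999

The wine is released: Jan 21, 2000.
Barrel aging ends: Jan 21, 2000 − 85 days = Oct 28, 1999.
Malolactic fermentation finishes: Oct 28, 1999 − 56 days = Sep 2, 1999.
Primary fermentation completes: Sep 2, 1999 − 7 days = Aug 26, 1999.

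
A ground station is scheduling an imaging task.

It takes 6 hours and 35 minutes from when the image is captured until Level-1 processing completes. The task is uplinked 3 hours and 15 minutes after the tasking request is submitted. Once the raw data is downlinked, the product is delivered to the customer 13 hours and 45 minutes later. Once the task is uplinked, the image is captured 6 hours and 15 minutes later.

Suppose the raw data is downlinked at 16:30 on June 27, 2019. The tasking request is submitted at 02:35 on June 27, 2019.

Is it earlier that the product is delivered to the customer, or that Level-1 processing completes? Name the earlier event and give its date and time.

The raw data is downlinked: 16:30 Jun 27, 2019.
The product is delivered to the customer: 16:30 Jun 27, 2019 + 13h45m = 06:15 Jun 28, 2019.
The tasking request is submitted: 02:35 Jun 27, 2019.
The task is uplinked: 02:35 Jun 27, 2019 + 3h15m = 05:50 Jun 27, 2019.
The image is captured: 05:50 Jun 27, 2019 + 6h15m = 12:05 Jun 27, 2019.
Level-1 processing completes: 12:05 Jun 27, 2019 + 6h35m = 18:40 Jun 27, 2019.
Comparing: the product is delivered to the customer at 06:15 Jun 28, 2019 vs Level-1 processing completes at 18:40 Jun 27, 2019. Earlier: Level-1 processing completes.

Level-1 processing completes — 18:40 on June 27, 2019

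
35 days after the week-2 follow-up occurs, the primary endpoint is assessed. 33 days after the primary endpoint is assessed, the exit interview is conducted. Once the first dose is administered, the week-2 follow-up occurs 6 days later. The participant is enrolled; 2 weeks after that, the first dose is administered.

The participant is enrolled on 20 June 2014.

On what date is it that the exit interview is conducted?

16 September 2014

The participant is enrolled: Jun 20, 2014.
The first dose is administered: Jun 20, 2014 + 2 weeks = Jul 4, 2014.
The week-2 follow-up occurs: Jul 4, 2014 + 6 days = Jul 10, 2014.
The primary endpoint is assessed: Jul 10, 2014 + 35 days = Aug 14, 2014.
The exit interview is conducted: Aug 14, 2014 + 33 days = Sep 16, 2014.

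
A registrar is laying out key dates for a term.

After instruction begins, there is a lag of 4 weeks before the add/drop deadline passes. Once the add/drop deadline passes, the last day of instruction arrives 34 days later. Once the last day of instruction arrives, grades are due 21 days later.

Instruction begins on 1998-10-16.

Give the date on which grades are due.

1999-01-07

Instruction begins: Oct 16, 1998.
The add/drop deadline passes: Oct 16, 1998 + 4 weeks = Nov 13, 1998.
The last day of instruction arrives: Nov 13, 1998 + 34 days = Dec 17, 1998.
Grades are due: Dec 17, 1998 + 21 days = Jan 7, 1999.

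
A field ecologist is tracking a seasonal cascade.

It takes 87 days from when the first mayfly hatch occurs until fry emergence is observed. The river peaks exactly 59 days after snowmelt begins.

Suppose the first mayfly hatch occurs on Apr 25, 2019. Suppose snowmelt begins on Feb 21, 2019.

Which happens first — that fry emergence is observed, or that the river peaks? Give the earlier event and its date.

The river peaks — Apr 21, 2019

The first mayfly hatch occurs: Apr 25, 2019.
Fry emergence is observed: Apr 25, 2019 + 87 days = Jul 21, 2019.
Snowmelt begins: Feb 21, 2019.
The river peaks: Feb 21, 2019 + 59 days = Apr 21, 2019.
Comparing: fry emergence is observed on Jul 21, 2019 vs the river peaks on Apr 21, 2019. Earlier: the river peaks.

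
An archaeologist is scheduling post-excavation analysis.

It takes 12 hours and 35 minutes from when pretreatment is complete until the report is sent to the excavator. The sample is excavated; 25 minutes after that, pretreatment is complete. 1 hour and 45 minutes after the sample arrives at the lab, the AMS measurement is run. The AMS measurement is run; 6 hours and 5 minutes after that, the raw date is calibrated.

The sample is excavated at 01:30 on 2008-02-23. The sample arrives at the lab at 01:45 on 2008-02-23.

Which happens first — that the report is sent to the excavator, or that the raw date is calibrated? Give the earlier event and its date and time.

The raw date is calibrated — 09:35 on 2008-02-23

The sample is excavated: 01:30 Feb 23, 2008.
Pretreatment is complete: 01:30 Feb 23, 2008 + 25m = 01:55 Feb 23, 2008.
The report is sent to the excavator: 01:55 Feb 23, 2008 + 12h35m = 14:30 Feb 23, 2008.
The sample arrives at the lab: 01:45 Feb 23, 2008.
The AMS measurement is run: 01:45 Feb 23, 2008 + 1h45m = 03:30 Feb 23, 2008.
The raw date is calibrated: 03:30 Feb 23, 2008 + 6h05m = 09:35 Feb 23, 2008.
Comparing: the report is sent to the excavator at 14:30 Feb 23, 2008 vs the raw date is calibrated at 09:35 Feb 23, 2008. Earlier: the raw date is calibrated.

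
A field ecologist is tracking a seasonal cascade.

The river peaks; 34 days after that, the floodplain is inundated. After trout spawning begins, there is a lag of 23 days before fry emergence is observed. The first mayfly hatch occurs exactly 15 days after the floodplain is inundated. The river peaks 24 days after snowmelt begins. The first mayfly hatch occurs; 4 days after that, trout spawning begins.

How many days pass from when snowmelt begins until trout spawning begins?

Causal path: snowmelt begins → the river peaks → the floodplain is inundated → the first mayfly hatch occurs → trout spawning begins.
Total delay along the path: 24 + 34 + 15 + 4 = 77 days.

77 days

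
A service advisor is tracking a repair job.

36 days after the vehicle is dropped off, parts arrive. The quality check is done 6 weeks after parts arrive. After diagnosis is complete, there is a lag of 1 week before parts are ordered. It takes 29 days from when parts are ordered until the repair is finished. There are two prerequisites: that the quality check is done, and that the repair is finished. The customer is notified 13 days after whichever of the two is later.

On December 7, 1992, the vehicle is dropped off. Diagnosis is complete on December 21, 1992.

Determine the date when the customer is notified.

The vehicle is dropped off: Dec 7, 1992.
Parts arrive: Dec 7, 1992 + 36 days = Jan 12, 1993.
The quality check is done: Jan 12, 1993 + 6 weeks = Feb 23, 1993.
Diagnosis is complete: Dec 21, 1992.
Parts are ordered: Dec 21, 1992 + 1 week = Dec 28, 1992.
The repair is finished: Dec 28, 1992 + 29 days = Jan 26, 1993.
Both prerequisites met — the quality check is done (Feb 23, 1993), the repair is finished (Jan 26, 1993); the later is Feb 23, 1993.
The customer is notified: Feb 23, 1993 + 13 days = Mar 8, 1993.

March 8, 1993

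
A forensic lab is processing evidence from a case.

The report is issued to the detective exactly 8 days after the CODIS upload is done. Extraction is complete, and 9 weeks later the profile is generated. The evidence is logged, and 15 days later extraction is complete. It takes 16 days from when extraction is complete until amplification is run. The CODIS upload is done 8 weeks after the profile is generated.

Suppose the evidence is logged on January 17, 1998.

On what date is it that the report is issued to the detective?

June 8, 1998

The evidence is logged: Jan 17, 1998.
Extraction is complete: Jan 17, 1998 + 15 days = Feb 1, 1998.
The profile is generated: Feb 1, 1998 + 9 weeks = Apr 5, 1998.
The CODIS upload is done: Apr 5, 1998 + 8 weeks = May 31, 1998.
The report is issued to the detective: May 31, 1998 + 8 days = Jun 8, 1998.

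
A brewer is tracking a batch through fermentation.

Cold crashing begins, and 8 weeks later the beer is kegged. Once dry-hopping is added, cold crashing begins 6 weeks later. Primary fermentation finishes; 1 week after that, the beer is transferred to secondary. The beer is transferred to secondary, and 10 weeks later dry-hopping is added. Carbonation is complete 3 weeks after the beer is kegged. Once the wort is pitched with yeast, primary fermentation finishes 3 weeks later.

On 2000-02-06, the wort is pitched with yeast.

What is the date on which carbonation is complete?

2000-09-10

The wort is pitched with yeast: Feb 6, 2000.
Primary fermentation finishes: Feb 6, 2000 + 3 weeks = Feb 27, 2000.
The beer is transferred to secondary: Feb 27, 2000 + 1 week = Mar 5, 2000.
Dry-hopping is added: Mar 5, 2000 + 10 weeks = May 14, 2000.
Cold crashing begins: May 14, 2000 + 6 weeks = Jun 25, 2000.
The beer is kegged: Jun 25, 2000 + 8 weeks = Aug 20, 2000.
Carbonation is complete: Aug 20, 2000 + 3 weeks = Sep 10, 2000.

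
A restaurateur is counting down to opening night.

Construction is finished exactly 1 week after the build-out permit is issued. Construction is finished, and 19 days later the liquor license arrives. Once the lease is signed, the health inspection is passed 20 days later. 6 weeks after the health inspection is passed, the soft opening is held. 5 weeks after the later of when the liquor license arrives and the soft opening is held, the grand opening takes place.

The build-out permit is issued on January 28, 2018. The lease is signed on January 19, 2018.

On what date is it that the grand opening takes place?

The build-out permit is issued: Jan 28, 2018.
Construction is finished: Jan 28, 2018 + 1 week = Feb 4, 2018.
The liquor license arrives: Feb 4, 2018 + 19 days = Feb 23, 2018.
The lease is signed: Jan 19, 2018.
The health inspection is passed: Jan 19, 2018 + 20 days = Feb 8, 2018.
The soft opening is held: Feb 8, 2018 + 6 weeks = Mar 22, 2018.
Both prerequisites met — the liquor license arrives (Feb 23, 2018), the soft opening is held (Mar 22, 2018); the later is Mar 22, 2018.
The grand opening takes place: Mar 22, 2018 + 5 weeks = Apr 26, 2018.

April 26, 2018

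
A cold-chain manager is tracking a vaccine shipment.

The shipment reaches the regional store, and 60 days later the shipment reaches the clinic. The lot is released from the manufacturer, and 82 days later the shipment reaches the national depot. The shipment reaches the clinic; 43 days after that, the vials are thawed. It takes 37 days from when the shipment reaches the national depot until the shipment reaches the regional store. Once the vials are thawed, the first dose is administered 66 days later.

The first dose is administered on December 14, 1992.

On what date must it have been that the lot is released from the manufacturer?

The first dose is administered: Dec 14, 1992.
The vials are thawed: Dec 14, 1992 − 66 days = Oct 9, 1992.
The shipment reaches the clinic: Oct 9, 1992 − 43 days = Aug 27, 1992.
The shipment reaches the regional store: Aug 27, 1992 − 60 days = Jun 28, 1992.
The shipment reaches the national depot: Jun 28, 1992 − 37 days = May 22, 1992.
The lot is released from the manufacturer: May 22, 1992 − 82 days = Mar 1, 1992.

March 1, 1992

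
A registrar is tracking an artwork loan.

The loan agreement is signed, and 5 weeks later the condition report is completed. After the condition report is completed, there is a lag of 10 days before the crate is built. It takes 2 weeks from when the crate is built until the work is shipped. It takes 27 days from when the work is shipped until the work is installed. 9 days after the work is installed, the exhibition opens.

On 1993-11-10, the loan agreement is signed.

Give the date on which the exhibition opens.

1994-02-13

The loan agreement is signed: Nov 10, 1993.
The condition report is completed: Nov 10, 1993 + 5 weeks = Dec 15, 1993.
The crate is built: Dec 15, 1993 + 10 days = Dec 25, 1993.
The work is shipped: Dec 25, 1993 + 2 weeks = Jan 8, 1994.
The work is installed: Jan 8, 1994 + 27 days = Feb 4, 1994.
The exhibition opens: Feb 4, 1994 + 9 days = Feb 13, 1994.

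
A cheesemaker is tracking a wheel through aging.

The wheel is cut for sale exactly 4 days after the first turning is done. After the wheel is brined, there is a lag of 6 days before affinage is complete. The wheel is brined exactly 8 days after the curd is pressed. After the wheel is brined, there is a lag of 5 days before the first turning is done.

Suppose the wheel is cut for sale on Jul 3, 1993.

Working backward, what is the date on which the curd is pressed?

The wheel is cut for sale: Jul 3, 1993.
The first turning is done: Jul 3, 1993 − 4 days = Jun 29, 1993.
The wheel is brined: Jun 29, 1993 − 5 days = Jun 24, 1993.
The curd is pressed: Jun 24, 1993 − 8 days = Jun 16, 1993.

Jun 16, 1993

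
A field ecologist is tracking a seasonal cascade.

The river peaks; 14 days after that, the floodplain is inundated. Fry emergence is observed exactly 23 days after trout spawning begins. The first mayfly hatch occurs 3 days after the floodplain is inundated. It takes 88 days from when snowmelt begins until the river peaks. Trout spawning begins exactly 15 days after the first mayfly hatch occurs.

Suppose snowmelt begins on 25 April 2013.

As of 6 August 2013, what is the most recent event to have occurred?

The floodplain is inundated

Snowmelt begins: Apr 25, 2013.
The river peaks: Apr 25, 2013 + 88 days = Jul 22, 2013.
The floodplain is inundated: Jul 22, 2013 + 14 days = Aug 5, 2013.
The first mayfly hatch occurs: Aug 5, 2013 + 3 days = Aug 8, 2013.
Trout spawning begins: Aug 8, 2013 + 15 days = Aug 23, 2013.
Fry emergence is observed: Aug 23, 2013 + 23 days = Sep 15, 2013.
Aug 6, 2013 falls between when the floodplain is inundated (Aug 5, 2013) and when the first mayfly hatch occurs (Aug 8, 2013).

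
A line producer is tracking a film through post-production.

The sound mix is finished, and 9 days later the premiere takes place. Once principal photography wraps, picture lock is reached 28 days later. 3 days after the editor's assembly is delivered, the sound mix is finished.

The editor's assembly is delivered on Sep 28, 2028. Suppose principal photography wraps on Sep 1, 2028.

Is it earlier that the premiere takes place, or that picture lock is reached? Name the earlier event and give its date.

The editor's assembly is delivered: Sep 28, 2028.
The sound mix is finished: Sep 28, 2028 + 3 days = Oct 1, 2028.
The premiere takes place: Oct 1, 2028 + 9 days = Oct 10, 2028.
Principal photography wraps: Sep 1, 2028.
Picture lock is reached: Sep 1, 2028 + 28 days = Sep 29, 2028.
Comparing: the premiere takes place on Oct 10, 2028 vs picture lock is reached on Sep 29, 2028. Earlier: picture lock is reached.

Picture lock is reached — Sep 29, 2028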